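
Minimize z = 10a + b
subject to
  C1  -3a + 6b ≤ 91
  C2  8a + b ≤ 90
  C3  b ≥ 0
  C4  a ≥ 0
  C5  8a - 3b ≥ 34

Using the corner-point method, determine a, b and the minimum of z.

Vertices and z = 10a + b:
  (45/4, 0) → z = 225/2
  (19/2, 14) → z = 109
  (17/4, 0) → z = 85/2

a = 17/4, b = 0, minimum z = 85/2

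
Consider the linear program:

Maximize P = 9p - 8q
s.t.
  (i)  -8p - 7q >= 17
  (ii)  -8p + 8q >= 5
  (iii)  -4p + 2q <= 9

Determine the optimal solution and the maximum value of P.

p = -57/40, q = -4/5, maximum P = -257/40

Extreme points and P = 9p - 8q:
  (-57/40, -4/5) → P = -257/40
  (-97/44, 1/11) → P = -905/44
  (-31/8, -13/4) → P = -71/8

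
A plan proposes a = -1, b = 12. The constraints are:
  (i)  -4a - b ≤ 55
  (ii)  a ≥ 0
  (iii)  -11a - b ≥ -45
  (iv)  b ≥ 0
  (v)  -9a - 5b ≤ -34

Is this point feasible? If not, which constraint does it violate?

Constraint (ii): a = -1, which is not ≥ 0. All other constraints are satisfied.

not feasible — violates (ii)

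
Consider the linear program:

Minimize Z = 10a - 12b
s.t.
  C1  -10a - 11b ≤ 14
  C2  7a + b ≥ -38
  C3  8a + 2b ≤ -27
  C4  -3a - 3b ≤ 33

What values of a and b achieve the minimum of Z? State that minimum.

a = -49/6, b = 115/6, minimum Z = -935/3

Vertices and Z = 10a - 12b:
  (-404/67, 282/67) → Z = -7424/67
  (-269/68, 79/34) → Z = -2293/34
  (-49/6, 115/6) → Z = -935/3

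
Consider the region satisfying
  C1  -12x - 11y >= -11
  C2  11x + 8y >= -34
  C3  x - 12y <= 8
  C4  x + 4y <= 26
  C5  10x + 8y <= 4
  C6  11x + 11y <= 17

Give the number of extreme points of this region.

Pairwise boundary intersections that survive every other constraint:
  (-22/7, 31/7)
  (-6, 83/11)
  (-86/35, -61/70)
  (-86/9, 80/9)
  (7/8, -19/32)
  (-218/33, 269/33)

6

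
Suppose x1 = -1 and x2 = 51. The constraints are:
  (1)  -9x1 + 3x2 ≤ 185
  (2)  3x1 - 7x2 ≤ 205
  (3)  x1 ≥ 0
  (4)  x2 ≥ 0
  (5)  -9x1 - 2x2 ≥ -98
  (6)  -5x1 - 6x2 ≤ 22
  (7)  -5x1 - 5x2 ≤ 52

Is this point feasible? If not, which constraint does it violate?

Constraint (3): x1 = -1, which is not ≥ 0. All other constraints are satisfied.

not feasible — violates (3)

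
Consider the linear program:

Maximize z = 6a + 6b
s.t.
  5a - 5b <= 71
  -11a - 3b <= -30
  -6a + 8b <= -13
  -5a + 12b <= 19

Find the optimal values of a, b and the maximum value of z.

Extreme points and z = 6a + 6b:
  (363/70, -631/70) → z = -804/35
  (947/35, 90/7) → z = 8382/35
  (279/106, 37/106) → z = 948/53
  (77/8, 179/32) → z = 1461/16

a = 947/35, b = 90/7, maximum z = 8382/35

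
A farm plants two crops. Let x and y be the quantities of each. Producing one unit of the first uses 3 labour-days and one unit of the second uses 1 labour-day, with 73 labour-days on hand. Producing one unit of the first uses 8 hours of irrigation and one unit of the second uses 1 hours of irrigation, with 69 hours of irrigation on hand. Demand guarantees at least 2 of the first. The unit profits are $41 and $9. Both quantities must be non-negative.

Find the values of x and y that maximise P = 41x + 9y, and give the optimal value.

Vertices and P = 41x + 9y:
  (69/8, 0) → P = 2829/8
  (2, 0) → P = 82
  (2, 53) → P = 559

The optimum lies where 8x + y = 69 and x = 2.
Solving simultaneously gives x = 2, y = 53.

x = 2, y = 53, maximum P = 559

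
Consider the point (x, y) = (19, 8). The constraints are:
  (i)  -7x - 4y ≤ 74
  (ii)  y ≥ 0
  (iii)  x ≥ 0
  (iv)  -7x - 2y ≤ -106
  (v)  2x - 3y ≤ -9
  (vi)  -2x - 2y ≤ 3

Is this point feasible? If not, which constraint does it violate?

not feasible — violates (v)

Constraint (v): 2x - 3y = 14, which is not ≤ -9. All other constraints are satisfied.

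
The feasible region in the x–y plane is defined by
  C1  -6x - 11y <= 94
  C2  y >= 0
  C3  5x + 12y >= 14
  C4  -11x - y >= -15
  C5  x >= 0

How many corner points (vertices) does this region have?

Intersecting each pair of boundary lines and keeping only the points that satisfy every inequality leaves:
  (166/127, 79/127)
  (0, 7/6)
  (0, 15)

3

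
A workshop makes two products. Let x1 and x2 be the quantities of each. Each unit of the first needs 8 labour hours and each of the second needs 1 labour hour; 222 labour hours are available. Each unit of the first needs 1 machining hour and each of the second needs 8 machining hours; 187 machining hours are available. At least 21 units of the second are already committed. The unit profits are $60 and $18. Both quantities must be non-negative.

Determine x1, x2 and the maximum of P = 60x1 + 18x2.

x1 = 19, x2 = 21, maximum P = 1518

Corner points and P = 60x1 + 18x2:
  (0, 187/8) → P = 1683/4
  (0, 21) → P = 378
  (19, 21) → P = 1518

The binding constraints are x1 + 8x2 = 187 and x2 = 21.
Solving simultaneously gives x1 = 19, x2 = 21.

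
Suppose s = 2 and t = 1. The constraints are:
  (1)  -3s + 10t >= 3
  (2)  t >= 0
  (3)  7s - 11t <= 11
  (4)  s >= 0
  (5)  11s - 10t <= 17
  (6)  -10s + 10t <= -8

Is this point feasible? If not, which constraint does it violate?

feasible

(1): 4 ≥ 3 ✓
(2): 1 ≥ 0 ✓
(3): 3 ≤ 11 ✓
(4): 2 ≥ 0 ✓
(5): 12 ≤ 17 ✓
(6): -10 ≤ -8 ✓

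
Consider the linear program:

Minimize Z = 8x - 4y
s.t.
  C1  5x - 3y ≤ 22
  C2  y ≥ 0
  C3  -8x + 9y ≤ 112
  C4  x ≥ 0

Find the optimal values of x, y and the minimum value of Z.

x = 0, y = 112/9, minimum Z = -448/9

Extreme points and Z = 8x - 4y:
  (22/5, 0) → Z = 176/5
  (178/7, 736/21) → Z = 1328/21
  (0, 0) → Z = 0
  (0, 112/9) → Z = -448/9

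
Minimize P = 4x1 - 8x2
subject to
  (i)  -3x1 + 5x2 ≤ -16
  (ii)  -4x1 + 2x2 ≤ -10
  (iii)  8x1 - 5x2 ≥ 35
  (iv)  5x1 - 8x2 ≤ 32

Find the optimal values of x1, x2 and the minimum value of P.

x1 = 32, x2 = 16, minimum P = 0

Extreme points and P = 4x1 - 8x2:
  (19/5, -23/25) → P = 564/25
  (32, 16) → P = 0
  (40/13, -27/13) → P = 376/13

The binding constraints are -3x1 + 5x2 = -16 and 5x1 - 8x2 = 32.
Solving simultaneously gives x1 = 32, x2 = 16.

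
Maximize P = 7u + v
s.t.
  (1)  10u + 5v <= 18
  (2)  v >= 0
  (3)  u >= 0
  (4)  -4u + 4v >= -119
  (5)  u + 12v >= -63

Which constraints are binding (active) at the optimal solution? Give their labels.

(1) and (2)

Corner points and P = 7u + v:
  (9/5, 0) → P = 63/5
  (0, 18/5) → P = 18/5
  (0, 0) → P = 0

The maximum is at (9/5, 0). Substituting into each constraint, equality holds for (1) and (2); the remaining constraints have slack.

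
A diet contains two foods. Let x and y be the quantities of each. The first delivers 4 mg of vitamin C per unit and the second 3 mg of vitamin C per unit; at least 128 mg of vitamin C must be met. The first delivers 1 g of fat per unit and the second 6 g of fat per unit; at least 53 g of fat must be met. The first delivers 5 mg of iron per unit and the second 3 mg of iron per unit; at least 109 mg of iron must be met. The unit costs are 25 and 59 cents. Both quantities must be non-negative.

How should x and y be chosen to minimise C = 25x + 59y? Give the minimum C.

Vertices and C = 25x + 59y:
  (0, 128/3) → C = 7552/3
  (53, 0) → C = 1325
  (29, 4) → C = 961
The feasible region is unbounded (it extends along (0, 1), (1, 0)), but C strictly increases along every unbounded feasible direction, so there is no improving ray and the minimum is attained at a vertex.

x = 29, y = 4, minimum C = 961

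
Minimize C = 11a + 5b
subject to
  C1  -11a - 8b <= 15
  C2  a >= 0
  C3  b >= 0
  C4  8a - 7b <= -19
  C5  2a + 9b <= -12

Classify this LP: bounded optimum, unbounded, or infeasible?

infeasible

The boundaries a = 0 and 8a - 7b = -19 meet at (0, 19/7), but that point violates 2a + 9b ≤ -12. Every candidate vertex is excluded by some other constraint, so the feasible region is empty.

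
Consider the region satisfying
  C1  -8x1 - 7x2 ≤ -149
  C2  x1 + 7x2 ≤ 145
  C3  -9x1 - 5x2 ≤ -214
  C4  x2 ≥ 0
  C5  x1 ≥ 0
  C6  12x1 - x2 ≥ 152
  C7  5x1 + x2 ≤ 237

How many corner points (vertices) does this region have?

5

Intersecting each pair of boundary lines and keeping only the points that satisfy every inequality leaves:
  (1209/85, 1588/85)
  (757/17, 244/17)
  (214/9, 0)
  (974/69, 400/23)
  (237/5, 0)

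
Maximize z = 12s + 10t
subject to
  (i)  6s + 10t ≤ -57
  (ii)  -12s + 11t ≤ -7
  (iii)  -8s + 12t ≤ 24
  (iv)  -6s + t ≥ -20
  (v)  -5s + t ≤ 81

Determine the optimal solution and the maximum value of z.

Corner points and z = 12s + 10t:
  (-557/186, -121/31) → z = -2324/31
  (13/6, -7) → z = -44
  (-898/43, -1007/43) → z = -20846/43
The feasible region is unbounded (it extends along (-1, -5), (-1, -6)), but z strictly decreases along every unbounded feasible direction, so there is no improving ray and the maximum is attained at a vertex.

s = 13/6, t = -7, maximum z = -44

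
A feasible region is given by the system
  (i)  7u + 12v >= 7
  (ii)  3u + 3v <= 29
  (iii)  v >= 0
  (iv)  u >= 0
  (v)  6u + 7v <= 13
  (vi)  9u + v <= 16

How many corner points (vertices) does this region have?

5

Intersecting each pair of boundary lines and keeping only the points that satisfy every inequality leaves:
  (1, 0)
  (0, 7/12)
  (16/9, 0)
  (0, 13/7)
  (33/19, 7/19)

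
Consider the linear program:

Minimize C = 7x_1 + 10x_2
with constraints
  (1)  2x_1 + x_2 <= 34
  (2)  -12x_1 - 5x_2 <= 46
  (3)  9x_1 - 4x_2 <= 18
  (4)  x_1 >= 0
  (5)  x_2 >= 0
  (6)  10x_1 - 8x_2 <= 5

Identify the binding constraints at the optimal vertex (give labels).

Corner points and C = 7x_1 + 10x_2:
  (154/17, 270/17) → C = 3778/17
  (0, 34) → C = 340
  (31/8, 135/32) → C = 1109/16
  (0, 0) → C = 0
  (1/2, 0) → C = 7/2

The minimum is at (0, 0). Substituting into each constraint, equality holds for (4) and (5); the remaining constraints have slack.

(4) and (5)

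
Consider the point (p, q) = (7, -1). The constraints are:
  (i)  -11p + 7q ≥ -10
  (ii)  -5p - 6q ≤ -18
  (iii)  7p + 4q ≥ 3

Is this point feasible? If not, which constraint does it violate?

Constraint (i): -11p + 7q = -84, which is not ≥ -10. All other constraints are satisfied.

not feasible — violates (i)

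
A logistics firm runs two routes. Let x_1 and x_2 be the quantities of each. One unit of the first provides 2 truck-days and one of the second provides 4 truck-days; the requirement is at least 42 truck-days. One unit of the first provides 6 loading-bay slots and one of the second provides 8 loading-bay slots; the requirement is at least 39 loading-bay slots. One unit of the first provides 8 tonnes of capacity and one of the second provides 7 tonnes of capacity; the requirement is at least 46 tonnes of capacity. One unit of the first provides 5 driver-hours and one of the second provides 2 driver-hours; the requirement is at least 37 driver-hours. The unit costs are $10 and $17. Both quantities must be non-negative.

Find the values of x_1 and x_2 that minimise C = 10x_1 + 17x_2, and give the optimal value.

Feasible corners and C = 10x_1 + 17x_2:
  (0, 37/2) → C = 629/2
  (21, 0) → C = 210
  (4, 17/2) → C = 369/2
The feasible region is unbounded (it extends along (0, 1), (1, 0)), but C strictly increases along every unbounded feasible direction, so there is no improving ray and the minimum is attained at a vertex.

x_1 = 4, x_2 = 17/2, minimum C = 369/2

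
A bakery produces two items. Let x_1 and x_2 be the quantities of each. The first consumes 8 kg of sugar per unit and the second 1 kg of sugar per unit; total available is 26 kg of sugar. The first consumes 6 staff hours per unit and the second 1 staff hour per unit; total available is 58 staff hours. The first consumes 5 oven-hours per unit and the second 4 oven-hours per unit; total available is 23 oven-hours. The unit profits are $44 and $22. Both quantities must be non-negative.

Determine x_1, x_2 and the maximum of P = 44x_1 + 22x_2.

x_1 = 3, x_2 = 2, maximum P = 176

At the optimal vertex, 8x_1 + x_2 = 26 and 5x_1 + 4x_2 = 23.
Solving simultaneously gives x_1 = 3, x_2 = 2.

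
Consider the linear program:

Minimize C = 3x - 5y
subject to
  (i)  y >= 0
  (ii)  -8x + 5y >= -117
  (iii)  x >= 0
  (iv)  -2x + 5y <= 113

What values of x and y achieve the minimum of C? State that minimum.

x = 0, y = 113/5, minimum C = -113

Vertices and C = 3x - 5y:
  (117/8, 0) → C = 351/8
  (0, 0) → C = 0
  (115/3, 569/15) → C = -224/3
  (0, 113/5) → C = -113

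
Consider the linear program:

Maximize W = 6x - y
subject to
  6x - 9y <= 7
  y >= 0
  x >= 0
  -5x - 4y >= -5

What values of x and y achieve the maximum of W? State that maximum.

Vertices and W = 6x - y:
  (0, 0) → W = 0
  (1, 0) → W = 6
  (0, 5/4) → W = -5/4

x = 1, y = 0, maximum W = 6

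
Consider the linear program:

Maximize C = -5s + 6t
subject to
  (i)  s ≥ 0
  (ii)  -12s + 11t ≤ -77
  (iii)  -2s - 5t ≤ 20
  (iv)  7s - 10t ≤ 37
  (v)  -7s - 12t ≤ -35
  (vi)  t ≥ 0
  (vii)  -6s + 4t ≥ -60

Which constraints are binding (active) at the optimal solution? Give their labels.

(ii) and (vii)

Feasible corners and C = -5s + 6t:
  (363/43, 95/43) → C = -1245/43
  (176/9, 43/3) → C = -106/9
  (113/8, 99/16) → C = -67/2

The maximum is at (176/9, 43/3). Substituting into each constraint, equality holds for (ii) and (vii); the remaining constraints have slack.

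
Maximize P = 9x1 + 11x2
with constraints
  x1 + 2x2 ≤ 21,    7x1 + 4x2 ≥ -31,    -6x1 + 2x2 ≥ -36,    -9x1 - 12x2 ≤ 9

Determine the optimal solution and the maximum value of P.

Feasible corners and P = 9x1 + 11x2:
  (-73/5, 89/5) → P = 322/5
  (57/7, 45/7) → P = 144
  (-7, 9/2) → P = -27/2
  (23/5, -21/5) → P = -24/5

At the optimal vertex, x1 + 2x2 = 21 and -6x1 + 2x2 = -36.
Solving simultaneously gives x1 = 57/7, x2 = 45/7.

x1 = 57/7, x2 = 45/7, maximum P = 144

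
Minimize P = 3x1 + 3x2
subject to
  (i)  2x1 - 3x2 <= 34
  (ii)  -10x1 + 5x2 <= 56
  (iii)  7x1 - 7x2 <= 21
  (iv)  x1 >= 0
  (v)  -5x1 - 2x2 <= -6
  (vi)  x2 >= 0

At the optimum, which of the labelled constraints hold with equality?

Vertices and P = 3x1 + 3x2:
  (0, 56/5) → P = 168/5
  (3, 0) → P = 9
  (0, 3) → P = 9
  (6/5, 0) → P = 18/5
The feasible region is unbounded (it extends along (1, 1), (1, 2)), but P strictly increases along every unbounded feasible direction, so there is no improving ray and the minimum is attained at a vertex.

The minimum is at (6/5, 0). Substituting into each constraint, equality holds for (v) and (vi); the remaining constraints have slack.

(v) and (vi)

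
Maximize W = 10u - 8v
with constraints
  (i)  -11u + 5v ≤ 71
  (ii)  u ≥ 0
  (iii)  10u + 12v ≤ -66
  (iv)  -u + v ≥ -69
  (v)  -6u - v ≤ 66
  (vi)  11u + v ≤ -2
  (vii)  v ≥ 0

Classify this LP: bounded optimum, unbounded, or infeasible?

infeasible

The boundaries u = 0 and 10u + 12v = -66 meet at (0, -11/2), but that point violates v ≥ 0. Every candidate vertex is excluded by some other constraint, so the feasible region is empty.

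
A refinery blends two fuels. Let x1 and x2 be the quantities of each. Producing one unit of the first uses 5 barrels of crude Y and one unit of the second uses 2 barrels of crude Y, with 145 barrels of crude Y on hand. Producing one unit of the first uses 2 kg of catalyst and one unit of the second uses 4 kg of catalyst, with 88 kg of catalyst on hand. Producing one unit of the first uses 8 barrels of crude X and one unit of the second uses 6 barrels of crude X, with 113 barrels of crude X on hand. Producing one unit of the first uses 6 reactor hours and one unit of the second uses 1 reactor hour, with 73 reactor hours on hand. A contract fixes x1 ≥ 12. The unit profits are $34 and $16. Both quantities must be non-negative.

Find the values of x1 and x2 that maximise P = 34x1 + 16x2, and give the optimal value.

x1 = 12, x2 = 1, maximum P = 424

Corner points and P = 34x1 + 16x2:
  (73/6, 0) → P = 1241/3
  (12, 0) → P = 408
  (12, 1) → P = 424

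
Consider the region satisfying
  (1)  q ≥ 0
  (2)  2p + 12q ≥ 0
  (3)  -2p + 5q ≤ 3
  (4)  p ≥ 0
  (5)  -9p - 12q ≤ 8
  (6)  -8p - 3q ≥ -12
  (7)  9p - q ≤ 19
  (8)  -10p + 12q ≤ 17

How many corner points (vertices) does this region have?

4

Intersecting each pair of boundary lines and keeping only the points that satisfy every inequality leaves:
  (0, 0)
  (3/2, 0)
  (0, 3/5)
  (51/46, 24/23)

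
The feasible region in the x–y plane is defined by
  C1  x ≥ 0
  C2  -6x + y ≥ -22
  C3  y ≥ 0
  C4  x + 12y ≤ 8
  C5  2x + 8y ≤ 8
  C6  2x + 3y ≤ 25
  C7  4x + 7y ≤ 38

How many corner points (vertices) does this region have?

5

Intersecting each pair of boundary lines and keeping only the points that satisfy every inequality leaves:
  (0, 0)
  (0, 2/3)
  (11/3, 0)
  (92/25, 2/25)
  (2, 1/2)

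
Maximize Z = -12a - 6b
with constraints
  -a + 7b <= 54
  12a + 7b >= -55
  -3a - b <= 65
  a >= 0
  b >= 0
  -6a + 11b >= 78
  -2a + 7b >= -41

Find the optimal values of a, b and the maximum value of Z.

At the optimal vertex, a = 0 and -6a + 11b = 78.
Solving simultaneously gives a = 0, b = 78/11.

a = 0, b = 78/11, maximum Z = -468/11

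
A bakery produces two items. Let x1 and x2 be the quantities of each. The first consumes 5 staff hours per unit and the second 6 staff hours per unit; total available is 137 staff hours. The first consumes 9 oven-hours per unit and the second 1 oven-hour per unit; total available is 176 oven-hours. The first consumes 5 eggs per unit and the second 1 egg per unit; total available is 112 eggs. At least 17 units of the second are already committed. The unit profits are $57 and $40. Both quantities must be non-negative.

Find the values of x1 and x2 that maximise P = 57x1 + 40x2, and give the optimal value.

Vertices and P = 57x1 + 40x2:
  (0, 137/6) → P = 2740/3
  (0, 17) → P = 680
  (7, 17) → P = 1079

The optimum lies where 5x1 + 6x2 = 137 and x2 = 17.
Solving simultaneously gives x1 = 7, x2 = 17.

x1 = 7, x2 = 17, maximum P = 1079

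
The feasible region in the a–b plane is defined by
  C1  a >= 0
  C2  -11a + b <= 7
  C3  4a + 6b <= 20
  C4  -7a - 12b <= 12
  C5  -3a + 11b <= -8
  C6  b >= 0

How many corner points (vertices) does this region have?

3

Of the 15 pairwise boundary intersections, those satisfying every inequality are:
  (134/31, 14/31)
  (5, 0)
  (8/3, 0)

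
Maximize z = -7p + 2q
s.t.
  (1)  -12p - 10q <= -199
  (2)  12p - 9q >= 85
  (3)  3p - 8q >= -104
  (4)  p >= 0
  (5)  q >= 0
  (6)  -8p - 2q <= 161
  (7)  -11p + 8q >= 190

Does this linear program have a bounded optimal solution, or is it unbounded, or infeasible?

The boundaries -12p - 10q = -199 and 12p - 9q = 85 meet at (139/12, 6), but that point violates -11p + 8q ≥ 190. Every candidate vertex is excluded by some other constraint, so the feasible region is empty.

infeasible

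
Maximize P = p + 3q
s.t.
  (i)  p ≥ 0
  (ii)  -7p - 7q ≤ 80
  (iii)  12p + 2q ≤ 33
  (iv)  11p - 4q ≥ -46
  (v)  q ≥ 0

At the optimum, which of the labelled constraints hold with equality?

Feasible corners and P = p + 3q:
  (0, 23/2) → P = 69/2
  (0, 0) → P = 0
  (4/7, 183/14) → P = 557/14
  (11/4, 0) → P = 11/4

The maximum is at (4/7, 183/14). Substituting into each constraint, equality holds for (iii) and (iv); the remaining constraints have slack.

(iii) and (iv)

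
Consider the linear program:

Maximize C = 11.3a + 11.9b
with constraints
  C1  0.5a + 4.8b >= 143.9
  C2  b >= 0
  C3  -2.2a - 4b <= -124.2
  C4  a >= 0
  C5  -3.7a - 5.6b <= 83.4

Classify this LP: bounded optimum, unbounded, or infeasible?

From the feasible point (287.8, 0), moving in the direction (0, 1) keeps every constraint satisfied while C increases without bound.

unbounded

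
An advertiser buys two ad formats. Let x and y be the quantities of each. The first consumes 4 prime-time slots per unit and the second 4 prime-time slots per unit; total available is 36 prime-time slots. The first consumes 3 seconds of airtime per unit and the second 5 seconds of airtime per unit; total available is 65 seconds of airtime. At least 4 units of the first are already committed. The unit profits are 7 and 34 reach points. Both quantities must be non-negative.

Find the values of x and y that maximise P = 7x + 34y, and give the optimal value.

x = 4, y = 5, maximum P = 198

Feasible corners and P = 7x + 34y:
  (9, 0) → P = 63
  (4, 0) → P = 28
  (4, 5) → P = 198

The optimum lies where 4x + 4y = 36 and x = 4.
Solving simultaneously gives x = 4, y = 5.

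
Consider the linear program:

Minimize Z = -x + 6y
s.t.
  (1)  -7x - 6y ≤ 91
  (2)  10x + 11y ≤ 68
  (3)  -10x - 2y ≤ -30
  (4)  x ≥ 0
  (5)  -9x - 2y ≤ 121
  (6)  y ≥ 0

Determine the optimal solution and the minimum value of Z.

x = 34/5, y = 0, minimum Z = -34/5

Feasible corners and Z = -x + 6y:
  (97/45, 38/9) → Z = 1043/45
  (34/5, 0) → Z = -34/5
  (3, 0) → Z = -3

The binding constraints are 10x + 11y = 68 and y = 0.
Solving simultaneously gives x = 34/5, y = 0.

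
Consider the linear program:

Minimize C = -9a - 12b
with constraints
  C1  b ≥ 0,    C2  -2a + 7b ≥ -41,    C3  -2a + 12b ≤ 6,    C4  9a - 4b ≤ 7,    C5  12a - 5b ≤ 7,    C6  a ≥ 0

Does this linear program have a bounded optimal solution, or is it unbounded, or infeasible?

Corner points and C = -9a - 12b:
  (7/12, 0) → C = -21/4
  (0, 0) → C = 0
  (57/67, 43/67) → C = -1029/67
  (0, 1/2) → C = -6
The feasible region has finitely many vertices and no improving ray; the minimum is -1029/67 at (57/67, 43/67).

bounded optimum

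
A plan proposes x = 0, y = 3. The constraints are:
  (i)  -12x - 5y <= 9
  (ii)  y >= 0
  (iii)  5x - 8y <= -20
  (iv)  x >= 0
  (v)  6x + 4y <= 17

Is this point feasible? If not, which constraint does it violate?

feasible

(i): -15 ≤ 9 ✓
(ii): 3 ≥ 0 ✓
(iii): -24 ≤ -20 ✓
(iv): 0 ≥ 0 ✓
(v): 12 ≤ 17 ✓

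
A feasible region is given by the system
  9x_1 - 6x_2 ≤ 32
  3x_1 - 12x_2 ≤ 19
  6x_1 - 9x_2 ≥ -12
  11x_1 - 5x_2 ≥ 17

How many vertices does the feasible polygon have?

4

The feasible vertices (each the meet of two boundaries and inside every other half-plane) are:
  (3, -5/6)
  (8, 20/3)
  (109/117, -158/117)
  (71/23, 78/23)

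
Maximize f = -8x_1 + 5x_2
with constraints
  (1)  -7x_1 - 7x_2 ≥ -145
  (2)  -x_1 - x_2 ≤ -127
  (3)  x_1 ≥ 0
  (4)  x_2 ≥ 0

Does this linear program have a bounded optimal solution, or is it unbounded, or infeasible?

Constraints -7x_1 - 7x_2 ≥ -145 and -x_1 - x_2 ≤ -127 have parallel boundaries but demand opposite sides — no point can satisfy both, so the region is empty.

infeasible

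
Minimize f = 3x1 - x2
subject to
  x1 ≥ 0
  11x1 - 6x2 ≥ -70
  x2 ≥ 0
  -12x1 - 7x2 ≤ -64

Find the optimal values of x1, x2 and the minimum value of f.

x1 = 0, x2 = 35/3, minimum f = -35/3

Extreme points and f = 3x1 - x2:
  (0, 35/3) → f = -35/3
  (0, 64/7) → f = -64/7
  (16/3, 0) → f = 16
The feasible region is unbounded (it extends along (6, 11), (1, 0)), but f strictly increases along every unbounded feasible direction, so there is no improving ray and the minimum is attained at a vertex.

The optimum lies where x1 = 0 and 11x1 - 6x2 = -70.
Solving simultaneously gives x1 = 0, x2 = 35/3.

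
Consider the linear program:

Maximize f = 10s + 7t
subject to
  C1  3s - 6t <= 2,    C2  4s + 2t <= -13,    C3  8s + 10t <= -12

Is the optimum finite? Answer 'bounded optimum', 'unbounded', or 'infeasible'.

bounded optimum

Extreme points and f = 10s + 7t:
  (-37/15, -47/30) → f = -1069/30
  (-53/12, 7/3) → f = -167/6
The feasible region has finitely many vertices and no improving ray; the maximum is -167/6 at (-53/12, 7/3).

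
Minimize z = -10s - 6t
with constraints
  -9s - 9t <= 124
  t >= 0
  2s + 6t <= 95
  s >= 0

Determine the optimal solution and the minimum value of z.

Corner points and z = -10s - 6t:
  (95/2, 0) → z = -475
  (0, 0) → z = 0
  (0, 95/6) → z = -95

s = 95/2, t = 0, minimum z = -475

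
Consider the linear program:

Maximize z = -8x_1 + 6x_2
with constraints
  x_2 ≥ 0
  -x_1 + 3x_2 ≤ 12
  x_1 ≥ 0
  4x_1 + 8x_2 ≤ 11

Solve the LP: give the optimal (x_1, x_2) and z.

At the optimal vertex, x_1 = 0 and 4x_1 + 8x_2 = 11.
Solving simultaneously gives x_1 = 0, x_2 = 11/8.

x_1 = 0, x_2 = 11/8, maximum z = 33/4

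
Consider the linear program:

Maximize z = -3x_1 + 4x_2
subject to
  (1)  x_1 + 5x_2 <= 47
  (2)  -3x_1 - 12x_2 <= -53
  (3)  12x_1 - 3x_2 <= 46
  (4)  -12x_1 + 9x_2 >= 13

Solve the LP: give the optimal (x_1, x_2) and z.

Extreme points and z = -3x_1 + 4x_2:
  (-299/3, 88/3) → z = 1249/3
  (358/69, 577/69) → z = 1234/69
  (107/57, 75/19) → z = 193/19

At the optimal vertex, x_1 + 5x_2 = 47 and -3x_1 - 12x_2 = -53.
Solving simultaneously gives x_1 = -299/3, x_2 = 88/3.

x_1 = -299/3, x_2 = 88/3, maximum z = 1249/3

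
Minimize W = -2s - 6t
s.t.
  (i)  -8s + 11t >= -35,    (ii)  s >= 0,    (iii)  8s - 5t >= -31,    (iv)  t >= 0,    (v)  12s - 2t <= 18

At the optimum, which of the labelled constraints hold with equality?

(iii) and (v)

Feasible corners and W = -2s - 6t:
  (0, 31/5) → W = -186/5
  (0, 0) → W = 0
  (38/11, 129/11) → W = -850/11
  (3/2, 0) → W = -3

The minimum is at (38/11, 129/11). Substituting into each constraint, equality holds for (iii) and (v); the remaining constraints have slack.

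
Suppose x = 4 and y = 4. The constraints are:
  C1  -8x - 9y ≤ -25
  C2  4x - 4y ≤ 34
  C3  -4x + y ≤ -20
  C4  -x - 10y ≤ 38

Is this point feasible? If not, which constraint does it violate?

Constraint C3: -4x + y = -12, which is not ≤ -20. All other constraints are satisfied.

not feasible — violates C3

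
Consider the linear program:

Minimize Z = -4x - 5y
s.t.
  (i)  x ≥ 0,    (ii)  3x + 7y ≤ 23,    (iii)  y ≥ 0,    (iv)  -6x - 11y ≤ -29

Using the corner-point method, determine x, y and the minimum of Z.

x = 23/3, y = 0, minimum Z = -92/3

Corner points and Z = -4x - 5y:
  (0, 23/7) → Z = -115/7
  (0, 29/11) → Z = -145/11
  (23/3, 0) → Z = -92/3
  (29/6, 0) → Z = -58/3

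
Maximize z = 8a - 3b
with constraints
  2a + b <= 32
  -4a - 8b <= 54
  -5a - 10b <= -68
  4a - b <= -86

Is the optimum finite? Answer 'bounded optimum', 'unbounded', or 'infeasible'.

Corner points and z = 8a - 3b:
  (-9, 50) → z = -222
  (-88/5, 78/5) → z = -938/5
The feasible region has finitely many vertices and no improving ray; the maximum is -938/5 at (-88/5, 78/5).

bounded optimum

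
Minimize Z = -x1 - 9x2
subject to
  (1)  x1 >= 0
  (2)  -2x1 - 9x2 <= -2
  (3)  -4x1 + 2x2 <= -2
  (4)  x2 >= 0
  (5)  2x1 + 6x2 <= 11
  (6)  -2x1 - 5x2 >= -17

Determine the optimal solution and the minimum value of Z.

Vertices and Z = -x1 - 9x2:
  (11/20, 1/10) → Z = -29/20
  (1, 0) → Z = -1
  (17/14, 10/7) → Z = -197/14
  (11/2, 0) → Z = -11/2

The binding constraints are -4x1 + 2x2 = -2 and 2x1 + 6x2 = 11.
Solving simultaneously gives x1 = 17/14, x2 = 10/7.

x1 = 17/14, x2 = 10/7, minimum Z = -197/14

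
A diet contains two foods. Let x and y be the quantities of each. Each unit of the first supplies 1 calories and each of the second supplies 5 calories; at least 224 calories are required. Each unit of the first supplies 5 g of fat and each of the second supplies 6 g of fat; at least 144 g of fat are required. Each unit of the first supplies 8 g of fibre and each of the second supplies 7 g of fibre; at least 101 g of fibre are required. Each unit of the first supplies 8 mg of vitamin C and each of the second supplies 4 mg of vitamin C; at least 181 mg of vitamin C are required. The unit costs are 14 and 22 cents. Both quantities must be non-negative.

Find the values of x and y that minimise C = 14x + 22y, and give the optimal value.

x = 1/4, y = 179/4, minimum C = 988

Feasible corners and C = 14x + 22y:
  (0, 181/4) → C = 1991/2
  (224, 0) → C = 3136
  (1/4, 179/4) → C = 988
The feasible region is unbounded (it extends along (0, 1), (1, 0)), but C strictly increases along every unbounded feasible direction, so there is no improving ray and the minimum is attained at a vertex.

The optimum lies where x + 5y = 224 and 8x + 4y = 181.
Solving simultaneously gives x = 1/4, y = 179/4.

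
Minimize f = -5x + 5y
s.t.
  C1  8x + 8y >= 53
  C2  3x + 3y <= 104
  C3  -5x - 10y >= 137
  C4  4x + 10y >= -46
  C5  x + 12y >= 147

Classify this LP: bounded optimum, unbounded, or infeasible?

The boundaries 8x + 8y = 53 and x + 12y = 147 meet at (-135/22, 1123/88), but that point violates -5x - 10y ≥ 137. Every candidate vertex is excluded by some other constraint, so the feasible region is empty.

infeasible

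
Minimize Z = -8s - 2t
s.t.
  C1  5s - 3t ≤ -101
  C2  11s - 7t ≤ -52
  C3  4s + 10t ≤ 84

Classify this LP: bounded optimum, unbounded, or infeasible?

bounded optimum

Vertices and Z = -8s - 2t:
  (-551/2, -851/2) → Z = 3055
  (-379/31, 412/31) → Z = 2208/31
The feasible region has finitely many vertices and no improving ray; the minimum is 2208/31 at (-379/31, 412/31).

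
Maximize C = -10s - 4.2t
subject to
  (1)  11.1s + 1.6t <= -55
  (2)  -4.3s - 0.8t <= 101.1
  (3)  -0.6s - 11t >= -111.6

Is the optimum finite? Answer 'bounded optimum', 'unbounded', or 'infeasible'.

bounded optimum

Vertices and C = -10s - 4.2t:
  (58.88, -442.855) → C = 1271.191
  (-39178/6057, 21196/2019) → C = 623552/30285
  (-60069/2341, 27027/2341) → C = 2435883/11705
The feasible region has finitely many vertices and no improving ray; the maximum is 1271.191 at (58.88, -442.855).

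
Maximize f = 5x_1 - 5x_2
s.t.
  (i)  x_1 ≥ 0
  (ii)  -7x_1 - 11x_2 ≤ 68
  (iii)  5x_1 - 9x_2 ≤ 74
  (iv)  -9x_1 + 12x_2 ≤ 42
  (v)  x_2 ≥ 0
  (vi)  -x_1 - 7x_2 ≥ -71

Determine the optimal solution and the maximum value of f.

Corner points and f = 5x_1 - 5x_2:
  (0, 7/2) → f = -35/2
  (0, 0) → f = 0
  (74/5, 0) → f = 74
  (1157/44, 281/44) → f = 1095/11
  (186/25, 227/25) → f = -41/5

The binding constraints are 5x_1 - 9x_2 = 74 and -x_1 - 7x_2 = -71.
Solving simultaneously gives x_1 = 1157/44, x_2 = 281/44.

x_1 = 1157/44, x_2 = 281/44, maximum f = 1095/11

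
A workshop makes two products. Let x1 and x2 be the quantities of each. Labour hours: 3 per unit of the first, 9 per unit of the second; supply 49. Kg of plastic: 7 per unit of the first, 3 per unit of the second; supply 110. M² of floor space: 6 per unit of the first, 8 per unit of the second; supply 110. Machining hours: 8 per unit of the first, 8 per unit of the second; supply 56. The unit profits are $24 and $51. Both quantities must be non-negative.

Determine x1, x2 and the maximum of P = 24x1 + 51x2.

x1 = 7/3, x2 = 14/3, maximum P = 294

Feasible corners and P = 24x1 + 51x2:
  (0, 0) → P = 0
  (0, 49/9) → P = 833/3
  (7, 0) → P = 168
  (7/3, 14/3) → P = 294

The binding constraints are 3x1 + 9x2 = 49 and 8x1 + 8x2 = 56.
Solving simultaneously gives x1 = 7/3, x2 = 14/3.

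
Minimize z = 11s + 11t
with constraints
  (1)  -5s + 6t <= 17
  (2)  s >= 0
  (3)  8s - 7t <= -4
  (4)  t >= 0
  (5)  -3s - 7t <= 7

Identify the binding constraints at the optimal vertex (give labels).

(2) and (3)

Corner points and z = 11s + 11t:
  (0, 17/6) → z = 187/6
  (95/13, 116/13) → z = 2321/13
  (0, 4/7) → z = 44/7

The minimum is at (0, 4/7). Substituting into each constraint, equality holds for (2) and (3); the remaining constraints have slack.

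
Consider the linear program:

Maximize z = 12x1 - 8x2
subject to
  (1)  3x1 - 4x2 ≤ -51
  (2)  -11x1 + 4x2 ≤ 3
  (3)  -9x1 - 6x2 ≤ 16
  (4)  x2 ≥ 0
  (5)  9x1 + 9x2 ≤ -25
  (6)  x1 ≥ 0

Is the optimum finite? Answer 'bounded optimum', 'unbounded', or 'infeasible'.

The boundaries 3x1 - 4x2 = -51 and -11x1 + 4x2 = 3 meet at (6, 69/4), but that point violates 9x1 + 9x2 ≤ -25. Every candidate vertex is excluded by some other constraint, so the feasible region is empty.

infeasible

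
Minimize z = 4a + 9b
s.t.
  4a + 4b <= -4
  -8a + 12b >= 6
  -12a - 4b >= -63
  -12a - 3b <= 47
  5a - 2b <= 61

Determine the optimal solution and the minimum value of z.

a = -97/28, b = -38/21, minimum z = -211/7

Extreme points and z = 4a + 9b:
  (-9/10, -1/10) → z = -9/2
  (-44/9, 35/9) → z = 139/9
  (-97/28, -38/21) → z = -211/7

The binding constraints are -8a + 12b = 6 and -12a - 3b = 47.
Solving simultaneously gives a = -97/28, b = -38/21.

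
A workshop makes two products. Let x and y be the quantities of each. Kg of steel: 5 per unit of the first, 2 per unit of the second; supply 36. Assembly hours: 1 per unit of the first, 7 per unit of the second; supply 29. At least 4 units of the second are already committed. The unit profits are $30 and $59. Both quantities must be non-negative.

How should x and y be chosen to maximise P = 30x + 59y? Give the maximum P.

x = 1, y = 4, maximum P = 266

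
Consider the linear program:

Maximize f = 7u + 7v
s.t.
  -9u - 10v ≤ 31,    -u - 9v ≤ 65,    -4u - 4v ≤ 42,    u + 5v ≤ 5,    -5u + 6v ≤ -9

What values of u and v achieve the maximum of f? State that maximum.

At the optimal vertex, -u - 9v = 65 and u + 5v = 5.
Solving simultaneously gives u = 185/2, v = -35/2.

u = 185/2, v = -35/2, maximum f = 525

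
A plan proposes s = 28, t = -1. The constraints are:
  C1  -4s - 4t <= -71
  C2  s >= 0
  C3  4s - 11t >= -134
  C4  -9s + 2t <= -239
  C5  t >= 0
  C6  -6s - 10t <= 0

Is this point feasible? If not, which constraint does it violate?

Constraint C5: t = -1, which is not ≥ 0. All other constraints are satisfied.

not feasible — violates C5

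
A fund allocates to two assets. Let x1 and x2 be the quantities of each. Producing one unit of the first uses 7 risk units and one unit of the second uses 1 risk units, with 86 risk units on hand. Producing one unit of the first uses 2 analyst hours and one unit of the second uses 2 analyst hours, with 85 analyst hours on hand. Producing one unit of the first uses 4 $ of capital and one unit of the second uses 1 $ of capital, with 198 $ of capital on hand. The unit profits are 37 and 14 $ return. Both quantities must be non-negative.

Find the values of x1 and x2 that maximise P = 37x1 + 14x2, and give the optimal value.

x1 = 29/4, x2 = 141/4, maximum P = 3047/4

At the optimal vertex, 7x1 + x2 = 86 and 2x1 + 2x2 = 85.
Solving simultaneously gives x1 = 29/4, x2 = 141/4.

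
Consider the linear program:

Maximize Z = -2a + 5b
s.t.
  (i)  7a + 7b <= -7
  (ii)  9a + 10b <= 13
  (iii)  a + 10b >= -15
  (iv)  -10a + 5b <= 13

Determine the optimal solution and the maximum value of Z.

Feasible corners and Z = -2a + 5b:
  (5/9, -14/9) → Z = -80/9
  (-6/5, 1/5) → Z = 17/5
  (-41/21, -137/105) → Z = -55/21

At the optimal vertex, 7a + 7b = -7 and -10a + 5b = 13.
Solving simultaneously gives a = -6/5, b = 1/5.

a = -6/5, b = 1/5, maximum Z = 17/5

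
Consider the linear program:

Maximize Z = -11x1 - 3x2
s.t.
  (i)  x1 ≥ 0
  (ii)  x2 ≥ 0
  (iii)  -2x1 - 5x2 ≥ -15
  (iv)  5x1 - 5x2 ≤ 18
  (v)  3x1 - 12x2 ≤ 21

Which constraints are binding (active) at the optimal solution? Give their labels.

Vertices and Z = -11x1 - 3x2:
  (0, 0) → Z = 0
  (0, 3) → Z = -9
  (18/5, 0) → Z = -198/5
  (33/7, 39/35) → Z = -276/5

The maximum is at (0, 0). Substituting into each constraint, equality holds for (i) and (ii); the remaining constraints have slack.

(i) and (ii)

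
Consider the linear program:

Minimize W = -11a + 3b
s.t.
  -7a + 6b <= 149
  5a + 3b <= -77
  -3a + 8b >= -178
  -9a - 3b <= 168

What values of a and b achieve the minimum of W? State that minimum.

Extreme points and W = -11a + 3b:
  (-303/17, 206/51) → W = 3539/17
  (-97/5, 11/5) → W = 220
  (-82/49, -1121/49) → W = -2461/49
  (-10, -26) → W = 32

a = -82/49, b = -1121/49, minimum W = -2461/49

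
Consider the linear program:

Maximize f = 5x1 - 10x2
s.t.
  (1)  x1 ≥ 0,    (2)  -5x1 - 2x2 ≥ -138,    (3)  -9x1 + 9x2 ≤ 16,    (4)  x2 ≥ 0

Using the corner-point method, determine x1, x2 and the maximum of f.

Corner points and f = 5x1 - 10x2:
  (0, 16/9) → f = -160/9
  (0, 0) → f = 0
  (1210/63, 1322/63) → f = -2390/21
  (138/5, 0) → f = 138

The binding constraints are -5x1 - 2x2 = -138 and x2 = 0.
Solving simultaneously gives x1 = 138/5, x2 = 0.

x1 = 138/5, x2 = 0, maximum f = 138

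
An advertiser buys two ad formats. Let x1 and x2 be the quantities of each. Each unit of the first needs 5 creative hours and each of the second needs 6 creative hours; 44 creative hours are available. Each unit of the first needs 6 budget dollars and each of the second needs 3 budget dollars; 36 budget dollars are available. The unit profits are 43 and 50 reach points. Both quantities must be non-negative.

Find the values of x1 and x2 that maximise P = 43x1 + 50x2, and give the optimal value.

x1 = 4, x2 = 4, maximum P = 372

Corner points and P = 43x1 + 50x2:
  (0, 0) → P = 0
  (0, 22/3) → P = 1100/3
  (6, 0) → P = 258
  (4, 4) → P = 372

The binding constraints are 5x1 + 6x2 = 44 and 6x1 + 3x2 = 36.
Solving simultaneously gives x1 = 4, x2 = 4.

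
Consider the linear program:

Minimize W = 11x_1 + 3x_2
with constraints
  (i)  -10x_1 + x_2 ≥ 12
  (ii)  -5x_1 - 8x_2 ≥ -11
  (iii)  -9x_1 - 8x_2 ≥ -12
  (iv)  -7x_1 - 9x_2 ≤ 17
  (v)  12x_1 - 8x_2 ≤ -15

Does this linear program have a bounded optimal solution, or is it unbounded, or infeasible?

bounded optimum

Corner points and W = 11x_1 + 3x_2:
  (-1, 2) → W = -5
  (-81/68, 3/34) → W = -873/68
  (-235/11, 162/11) → W = -2099/11
  (-271/164, -99/164) → W = -1639/82
The feasible region has finitely many vertices and no improving ray; the minimum is -2099/11 at (-235/11, 162/11).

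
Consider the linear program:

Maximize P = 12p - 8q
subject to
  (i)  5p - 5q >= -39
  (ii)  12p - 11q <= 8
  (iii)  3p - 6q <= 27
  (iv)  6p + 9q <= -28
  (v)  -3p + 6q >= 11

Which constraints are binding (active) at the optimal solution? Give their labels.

(iv) and (v)

Vertices and P = 12p - 8q:
  (-491/75, 94/75) → P = -6644/75
  (-179/15, -62/15) → P = -1652/15
  (-89/21, -2/7) → P = -340/7

The maximum is at (-89/21, -2/7). Substituting into each constraint, equality holds for (iv) and (v); the remaining constraints have slack.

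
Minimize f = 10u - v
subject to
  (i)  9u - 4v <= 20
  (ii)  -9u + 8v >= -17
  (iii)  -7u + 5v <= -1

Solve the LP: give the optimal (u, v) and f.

The binding constraints are -9u + 8v = -17 and -7u + 5v = -1.
Solving simultaneously gives u = -7, v = -10.

u = -7, v = -10, minimum f = -60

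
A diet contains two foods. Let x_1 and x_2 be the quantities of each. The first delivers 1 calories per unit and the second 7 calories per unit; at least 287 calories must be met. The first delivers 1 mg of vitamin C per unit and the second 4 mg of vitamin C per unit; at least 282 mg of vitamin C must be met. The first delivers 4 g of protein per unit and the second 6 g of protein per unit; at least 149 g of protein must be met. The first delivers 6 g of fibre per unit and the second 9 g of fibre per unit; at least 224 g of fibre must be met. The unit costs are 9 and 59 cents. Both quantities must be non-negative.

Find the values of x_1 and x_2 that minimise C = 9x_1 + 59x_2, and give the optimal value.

x_1 = 826/3, x_2 = 5/3, minimum C = 7729/3

Vertices and C = 9x_1 + 59x_2:
  (0, 141/2) → C = 8319/2
  (287, 0) → C = 2583
  (826/3, 5/3) → C = 7729/3
The feasible region is unbounded (it extends along (0, 1), (1, 0)), but C strictly increases along every unbounded feasible direction, so there is no improving ray and the minimum is attained at a vertex.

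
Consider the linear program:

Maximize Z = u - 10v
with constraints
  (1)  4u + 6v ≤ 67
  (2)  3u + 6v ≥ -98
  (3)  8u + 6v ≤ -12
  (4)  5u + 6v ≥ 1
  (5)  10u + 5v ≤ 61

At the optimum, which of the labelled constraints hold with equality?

(3) and (4)

Extreme points and Z = u - 10v:
  (-79/4, 73/3) → Z = -3157/12
  (-66, 331/6) → Z = -1853/3
  (-13/3, 34/9) → Z = -379/9

The maximum is at (-13/3, 34/9). Substituting into each constraint, equality holds for (3) and (4); the remaining constraints have slack.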